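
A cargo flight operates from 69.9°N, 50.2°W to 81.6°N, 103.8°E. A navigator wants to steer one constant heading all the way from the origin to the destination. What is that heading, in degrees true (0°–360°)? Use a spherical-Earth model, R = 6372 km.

71.9°

Δψ = ln[tan(π/4+φ₂/2)/tan(π/4+φ₁/2)] = +0.8810
Δλ = +2.6878 rad (taken the short way round)
course = atan2(Δλ, Δψ) = 71.85°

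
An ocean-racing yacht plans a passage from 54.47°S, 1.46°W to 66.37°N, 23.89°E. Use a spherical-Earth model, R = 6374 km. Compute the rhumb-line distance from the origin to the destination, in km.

Δψ = ln[tan(π/4+φ₂/2)/tan(π/4+φ₁/2)] = +2.7028;  Δφ = +2.1091 rad,  Δλ = +0.4424 rad
q = Δφ/Δψ = 0.7803
d = R·√(Δφ² + q²Δλ²) = 6374·2.13713 = 13622 km

13622 km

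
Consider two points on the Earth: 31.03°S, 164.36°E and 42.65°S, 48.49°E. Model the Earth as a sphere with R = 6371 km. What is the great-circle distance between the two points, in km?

cos σ = sin φ₁ sin φ₂ + cos φ₁ cos φ₂ cos Δλ
      = sin(-31.03°)sin(-42.65°) + cos(-31.03°)cos(-42.65°)cos(-115.87°) = 0.0743
σ = 85.742° → d = Rσ = 6371·1.49648 = 9534 km

9534 km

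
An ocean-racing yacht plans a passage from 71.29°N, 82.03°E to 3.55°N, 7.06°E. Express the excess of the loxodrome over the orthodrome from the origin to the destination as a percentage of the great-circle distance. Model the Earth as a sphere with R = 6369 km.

3.5%

Great circle: σ = 1.4286 rad → d_gc = Rσ = 9099.0 km
Rhumb: Δφ = -1.1823, Δλ = -1.3085, Δψ = -1.7414, q = Δφ/Δψ = 0.6789 → d_rh = R√(Δφ²+q²Δλ²) = 9418.8 km
Excess = (9418.8 − 9099.0) / 9099.0 = 319.8 / 9099.0 = 3.51% ≈ 3.5%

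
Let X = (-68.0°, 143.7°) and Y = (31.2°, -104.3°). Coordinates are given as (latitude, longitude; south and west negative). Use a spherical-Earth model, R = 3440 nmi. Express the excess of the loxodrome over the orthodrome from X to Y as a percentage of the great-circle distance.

4.3%

Great circle: σ = 2.2147 rad → d_gc = Rσ = 7618.6 nmi
Rhumb: Δφ = +1.7314, Δλ = +1.9548, Δψ = +2.2116, q = Δφ/Δψ = 0.7829 → d_rh = R√(Δφ²+q²Δλ²) = 7948.9 nmi
Excess = (7948.9 − 7618.6) / 7618.6 = 330.3 / 7618.6 = 4.34% ≈ 4.3%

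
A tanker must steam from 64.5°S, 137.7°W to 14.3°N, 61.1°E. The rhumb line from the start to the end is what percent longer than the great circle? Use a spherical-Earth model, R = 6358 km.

17.0%

Great circle: σ = 2.2368 rad → d_gc = Rσ = 14221.6 km
Rhumb: Δφ = +1.3753, Δλ = -2.8135, Δψ = +1.7382, q = Δφ/Δψ = 0.7912 → d_rh = R√(Δφ²+q²Δλ²) = 16636.8 km
Excess = (16636.8 − 14221.6) / 14221.6 = 2415.2 / 14221.6 = 16.98% ≈ 17.0%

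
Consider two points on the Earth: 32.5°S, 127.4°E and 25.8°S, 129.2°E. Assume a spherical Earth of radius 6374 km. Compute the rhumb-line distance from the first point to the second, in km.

Δψ = ln[tan(π/4+φ₂/2)/tan(π/4+φ₁/2)] = +0.1340;  Δφ = +0.1169 rad,  Δλ = +0.0314 rad
q = Δφ/Δψ = 0.8725
d = R·√(Δφ² + q²Δλ²) = 6374·0.12011 = 766 km

766 km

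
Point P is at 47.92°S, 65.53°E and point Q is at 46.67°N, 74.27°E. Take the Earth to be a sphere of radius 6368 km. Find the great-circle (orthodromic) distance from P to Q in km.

Haversine: a = sin²(Δφ/2)+cos φ₁ cos φ₂ sin²(Δλ/2) = 0.54268;  σ = 2·atan2(√a,√(1−a))
σ = 94.897° → d = Rσ = 6368·1.65627 = 10547 km

10547 km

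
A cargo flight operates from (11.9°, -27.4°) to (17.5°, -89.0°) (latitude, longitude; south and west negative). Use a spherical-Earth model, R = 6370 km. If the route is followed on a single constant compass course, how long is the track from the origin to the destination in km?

6651 km

Δψ = ln[tan(π/4+φ₂/2)/tan(π/4+φ₁/2)] = +0.1011;  Δφ = +0.0977 rad,  Δλ = -1.0751 rad
q = Δφ/Δψ = 0.9668
d = R·√(Δφ² + q²Δλ²) = 6370·1.04405 = 6651 km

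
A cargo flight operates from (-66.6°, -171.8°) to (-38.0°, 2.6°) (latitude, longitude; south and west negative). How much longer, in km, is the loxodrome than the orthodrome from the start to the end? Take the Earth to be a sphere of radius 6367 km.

3363 km

Great circle: cos σ = sin φ₁ sin φ₂ + cos φ₁ cos φ₂ cos Δλ,  σ = 1.3144 rad → d_gc = 8369.0 km
Rhumb line: Δψ = +0.8566, q = Δφ/Δψ = 0.5827, d_rh = R√(Δφ²+q²Δλ²) = 11731.9 km
Excess = 11731.9 − 8369.0 = 3362.9 ≈ 3363 km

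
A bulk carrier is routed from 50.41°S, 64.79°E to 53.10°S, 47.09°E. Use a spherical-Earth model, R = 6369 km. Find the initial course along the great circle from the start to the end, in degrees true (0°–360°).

N = sin Δλ·cos φ₂ = -0.1825;  D = cos φ₁ sin φ₂ − sin φ₁ cos φ₂ cos Δλ = -0.0688
initial course = atan2(N, D) = 249.34°

249.3°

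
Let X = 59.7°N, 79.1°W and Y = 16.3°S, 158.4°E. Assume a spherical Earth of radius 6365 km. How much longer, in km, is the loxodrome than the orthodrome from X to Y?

771 km

Great circle: cos σ = sin φ₁ sin φ₂ + cos φ₁ cos φ₂ cos Δλ,  σ = 2.0973 rad → d_gc = 13349.3 km
Rhumb line: Δψ = -1.5949, q = Δφ/Δψ = 0.8317, d_rh = R√(Δφ²+q²Δλ²) = 14119.9 km
Excess = 14119.9 − 13349.3 = 770.6 ≈ 771 km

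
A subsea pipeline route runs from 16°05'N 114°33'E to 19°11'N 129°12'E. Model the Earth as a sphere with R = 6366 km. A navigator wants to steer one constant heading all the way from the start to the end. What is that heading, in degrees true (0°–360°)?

77.5°

Meridional parts: M(φ₁)=+0.2845, M(φ₂)=+0.3412 → ΔM = +0.0568;  Δλ = +0.2557 rad
tan C = Δλ / ΔM = +4.5031 → C = 77.48°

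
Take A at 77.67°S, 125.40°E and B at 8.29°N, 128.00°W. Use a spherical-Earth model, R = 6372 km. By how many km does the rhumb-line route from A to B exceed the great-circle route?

852 km

Great circle: cos σ = sin φ₁ sin φ₂ + cos φ₁ cos φ₂ cos Δλ,  σ = 1.7734 rad → d_gc = 11300.1 km
Rhumb line: Δψ = +2.3707, q = Δφ/Δψ = 0.6329, d_rh = R√(Δφ²+q²Δλ²) = 12152.4 km
Excess = 12152.4 − 11300.1 = 852.3 ≈ 852 km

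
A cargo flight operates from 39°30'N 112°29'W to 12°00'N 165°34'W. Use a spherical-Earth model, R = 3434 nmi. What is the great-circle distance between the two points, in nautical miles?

Haversine: a = sin²(Δφ/2)+cos φ₁ cos φ₂ sin²(Δλ/2) = 0.20720;  σ = 2·atan2(√a,√(1−a))
σ = 54.155° → d = Rσ = 3434·0.94518 = 3246 nmi

3246 nmi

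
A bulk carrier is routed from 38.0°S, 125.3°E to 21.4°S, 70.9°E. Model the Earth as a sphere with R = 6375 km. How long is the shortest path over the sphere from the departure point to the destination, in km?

Haversine: a = sin²(Δφ/2)+cos φ₁ cos φ₂ sin²(Δλ/2) = 0.17413;  σ = 2·atan2(√a,√(1−a))
σ = 49.328° → d = Rσ = 6375·0.86093 = 5488 km

5488 km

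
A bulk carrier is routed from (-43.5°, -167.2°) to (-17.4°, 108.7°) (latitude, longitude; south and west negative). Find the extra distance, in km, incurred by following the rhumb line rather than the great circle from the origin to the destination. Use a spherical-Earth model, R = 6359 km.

236 km

Great circle: cos σ = sin φ₁ sin φ₂ + cos φ₁ cos φ₂ cos Δλ,  σ = 1.2901 rad → d_gc = 8203.9 km
Rhumb line: Δψ = +0.5364, q = Δφ/Δψ = 0.8493, d_rh = R√(Δφ²+q²Δλ²) = 8440.0 km
Excess = 8440.0 − 8203.9 = 236.1 ≈ 236 km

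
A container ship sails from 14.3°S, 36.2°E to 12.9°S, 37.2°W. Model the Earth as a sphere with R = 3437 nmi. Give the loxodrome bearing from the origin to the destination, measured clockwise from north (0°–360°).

271.1°

Δψ = ln[tan(π/4+φ₂/2)/tan(π/4+φ₁/2)] = +0.0251
Δλ = -1.2811 rad (taken the short way round)
course = atan2(Δλ, Δψ) = 271.12°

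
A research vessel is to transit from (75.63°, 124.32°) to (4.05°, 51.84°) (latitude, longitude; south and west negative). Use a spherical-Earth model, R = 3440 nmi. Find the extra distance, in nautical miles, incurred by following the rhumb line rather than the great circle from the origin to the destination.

Great circle: cos σ = sin φ₁ sin φ₂ + cos φ₁ cos φ₂ cos Δλ,  σ = 1.4274 rad → d_gc = 4910.1 nmi
Rhumb line: Δψ = -2.0002, q = Δφ/Δψ = 0.6246, d_rh = R√(Δφ²+q²Δλ²) = 5085.0 nmi
Excess = 5085.0 − 4910.1 = 174.9 ≈ 175 nmi

175 nmi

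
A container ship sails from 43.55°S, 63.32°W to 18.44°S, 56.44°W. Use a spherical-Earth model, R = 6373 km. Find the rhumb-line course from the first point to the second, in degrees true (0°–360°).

Δψ = ln[tan(π/4+φ₂/2)/tan(π/4+φ₁/2)] = +0.5185
Δλ = +0.1201 rad (taken the short way round)
course = atan2(Δλ, Δψ) = 13.04°

13.0°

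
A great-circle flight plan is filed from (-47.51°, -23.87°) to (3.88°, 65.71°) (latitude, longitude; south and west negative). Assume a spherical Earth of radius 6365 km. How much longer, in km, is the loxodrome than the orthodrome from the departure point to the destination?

Great circle: cos σ = sin φ₁ sin φ₂ + cos φ₁ cos φ₂ cos Δλ,  σ = 1.6158 rad → d_gc = 10284.4 km
Rhumb line: Δψ = +1.0125, q = Δφ/Δψ = 0.8858, d_rh = R√(Δφ²+q²Δλ²) = 10502.5 km
Excess = 10502.5 − 10284.4 = 218.1 ≈ 218 km

218 km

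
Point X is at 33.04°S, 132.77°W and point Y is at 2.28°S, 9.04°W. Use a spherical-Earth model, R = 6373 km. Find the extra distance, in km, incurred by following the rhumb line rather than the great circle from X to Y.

Great circle: cos σ = sin φ₁ sin φ₂ + cos φ₁ cos φ₂ cos Δλ,  σ = 2.0302 rad → d_gc = 12938.6 km
Rhumb line: Δψ = +0.5718, q = Δφ/Δψ = 0.9390, d_rh = R√(Δφ²+q²Δλ²) = 13367.8 km
Excess = 13367.8 − 12938.6 = 429.2 ≈ 429 km

429 km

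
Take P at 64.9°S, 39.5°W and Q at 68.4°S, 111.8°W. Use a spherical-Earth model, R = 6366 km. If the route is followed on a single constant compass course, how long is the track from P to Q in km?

3202 km

Rhumb course C = atan2(Δλ, Δψ) with Δψ = ln[tan(π/4+φ₂/2)/tan(π/4+φ₁/2)] = -0.1544, Δλ = -1.2619 → C = 263.02°
d = R·|Δφ| / |cos C| = 6366·0.06109 / 0.12146 = 3202 km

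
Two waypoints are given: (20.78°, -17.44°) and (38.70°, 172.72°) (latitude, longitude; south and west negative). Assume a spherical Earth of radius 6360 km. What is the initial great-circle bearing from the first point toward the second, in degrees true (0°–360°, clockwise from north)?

350.9°

θ = atan2( sin Δλ·cos φ₂ ,  cos φ₁ sin φ₂ − sin φ₁ cos φ₂ cos Δλ )
  = atan2(-0.1377, +0.8571) = 350.88°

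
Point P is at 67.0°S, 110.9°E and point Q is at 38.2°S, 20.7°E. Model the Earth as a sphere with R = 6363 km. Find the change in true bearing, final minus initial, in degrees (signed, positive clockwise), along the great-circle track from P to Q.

+78.9°

At departure: θ₁ = atan2(sin Δλ cos φ₂, cos φ₁ sin φ₂ − sin φ₁ cos φ₂ cos Δλ) = 252.74°
At arrival: θ₂ = atan2(sin Δλ cos φ₁, −cos φ₂ sin φ₁ + sin φ₂ cos φ₁ cos Δλ) = 331.65°
Δθ = θ₂ − θ₁ = +78.9°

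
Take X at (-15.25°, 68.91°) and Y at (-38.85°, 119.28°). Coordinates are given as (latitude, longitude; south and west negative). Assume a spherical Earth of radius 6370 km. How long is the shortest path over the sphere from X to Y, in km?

5547 km

cos σ = sin φ₁ sin φ₂ + cos φ₁ cos φ₂ cos Δλ
      = sin(-15.25°)sin(-38.85°) + cos(-15.25°)cos(-38.85°)cos(50.37°) = 0.6442
σ = 49.891° → d = Rσ = 6370·0.87077 = 5547 km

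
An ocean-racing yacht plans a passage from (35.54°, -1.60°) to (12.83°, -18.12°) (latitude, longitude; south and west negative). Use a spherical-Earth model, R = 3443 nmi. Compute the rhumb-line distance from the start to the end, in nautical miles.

1633 nmi

Δψ = ln[tan(π/4+φ₂/2)/tan(π/4+φ₁/2)] = -0.4386;  Δφ = -0.3964 rad,  Δλ = -0.2883 rad
q = Δφ/Δψ = 0.9038
d = R·√(Δφ² + q²Δλ²) = 3443·0.47435 = 1633 nmi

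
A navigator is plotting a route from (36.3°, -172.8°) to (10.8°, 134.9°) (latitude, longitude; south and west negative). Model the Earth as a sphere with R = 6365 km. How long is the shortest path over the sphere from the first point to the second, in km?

cos σ = sin φ₁ sin φ₂ + cos φ₁ cos φ₂ cos Δλ
      = sin(36.30°)sin(10.80°) + cos(36.30°)cos(10.80°)cos(-52.30°) = 0.5950
σ = 53.484° → d = Rσ = 6365·0.93347 = 5942 km

5942 km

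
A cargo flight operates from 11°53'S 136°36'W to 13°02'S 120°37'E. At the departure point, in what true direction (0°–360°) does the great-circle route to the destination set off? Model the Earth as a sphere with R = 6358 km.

N = sin Δλ·cos φ₂ = -0.9501;  D = cos φ₁ sin φ₂ − sin φ₁ cos φ₂ cos Δλ = -0.2651
initial course = atan2(N, D) = 254.41°

254.4°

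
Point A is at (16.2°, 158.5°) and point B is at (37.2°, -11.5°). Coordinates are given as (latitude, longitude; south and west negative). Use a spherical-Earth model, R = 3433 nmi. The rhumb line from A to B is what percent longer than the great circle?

20.9%

Great circle: σ = 2.1952 rad → d_gc = Rσ = 7536.1 nmi
Rhumb: Δφ = +0.3665, Δλ = -2.9671, Δψ = +0.4138, q = Δφ/Δψ = 0.8858 → d_rh = R√(Δφ²+q²Δλ²) = 9109.9 nmi
Excess = (9109.9 − 7536.1) / 7536.1 = 1573.8 / 7536.1 = 20.88% ≈ 20.9%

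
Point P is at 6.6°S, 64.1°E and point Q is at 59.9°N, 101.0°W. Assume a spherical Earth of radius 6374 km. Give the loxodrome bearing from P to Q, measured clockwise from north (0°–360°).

296.4°

Meridional parts: M(φ₁)=-0.1154, M(φ₂)=+1.3135 → ΔM = +1.4289;  Δλ = -2.8815 rad
tan C = Δλ / ΔM = -2.0166 → C = 296.38°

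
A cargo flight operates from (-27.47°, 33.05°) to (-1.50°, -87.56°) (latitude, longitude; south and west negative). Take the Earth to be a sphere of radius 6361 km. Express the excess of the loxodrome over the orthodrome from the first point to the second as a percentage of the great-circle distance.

2.1%

Great circle: σ = 2.0259 rad → d_gc = Rσ = 12886.7 km
Rhumb: Δφ = +0.4533, Δλ = -2.1050, Δψ = +0.4728, q = Δφ/Δψ = 0.9588 → d_rh = R√(Δφ²+q²Δλ²) = 13157.7 km
Excess = (13157.7 − 12886.7) / 12886.7 = 271.0 / 12886.7 = 2.10% ≈ 2.1%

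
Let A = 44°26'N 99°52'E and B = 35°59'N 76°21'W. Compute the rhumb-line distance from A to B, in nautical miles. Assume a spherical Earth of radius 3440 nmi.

8078 nmi

Rhumb course C = atan2(Δλ, Δψ) with Δψ = ln[tan(π/4+φ₂/2)/tan(π/4+φ₁/2)] = -0.1935, Δλ = -3.0756 → C = 266.40°
d = R·|Δφ| / |cos C| = 3440·0.14748 / 0.06280 = 8078 nmi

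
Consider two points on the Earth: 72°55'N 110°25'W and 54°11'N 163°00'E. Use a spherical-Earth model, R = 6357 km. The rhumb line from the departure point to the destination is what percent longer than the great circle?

8.3%

Great circle: σ = 0.6675 rad → d_gc = Rσ = 4243.4 km
Rhumb: Δφ = -0.3270, Δλ = -1.5112, Δψ = -0.7662, q = Δφ/Δψ = 0.4267 → d_rh = R√(Δφ²+q²Δλ²) = 4596.2 km
Excess = (4596.2 − 4243.4) / 4243.4 = 352.8 / 4243.4 = 8.31% ≈ 8.3%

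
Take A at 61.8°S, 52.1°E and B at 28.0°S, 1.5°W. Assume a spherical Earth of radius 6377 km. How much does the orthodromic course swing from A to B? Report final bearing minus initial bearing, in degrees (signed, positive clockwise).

+40.9°

At departure: θ₁ = atan2(sin Δλ cos φ₂, cos φ₁ sin φ₂ − sin φ₁ cos φ₂ cos Δλ) = 288.65°
At arrival: θ₂ = atan2(sin Δλ cos φ₁, −cos φ₂ sin φ₁ + sin φ₂ cos φ₁ cos Δλ) = 329.53°
Δθ = θ₂ − θ₁ = +40.9°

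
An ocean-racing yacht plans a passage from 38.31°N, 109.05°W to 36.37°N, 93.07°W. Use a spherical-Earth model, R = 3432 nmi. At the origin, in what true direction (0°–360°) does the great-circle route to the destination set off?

N = sin Δλ·cos φ₂ = +0.2217;  D = cos φ₁ sin φ₂ − sin φ₁ cos φ₂ cos Δλ = -0.0146
initial course = atan2(N, D) = 93.76°

93.8°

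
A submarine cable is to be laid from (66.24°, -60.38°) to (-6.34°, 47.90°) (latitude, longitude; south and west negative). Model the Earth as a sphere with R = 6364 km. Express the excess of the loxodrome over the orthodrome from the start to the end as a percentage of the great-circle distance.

6.3%

Great circle: σ = 1.7995 rad → d_gc = Rσ = 11451.7 km
Rhumb: Δφ = -1.2668, Δλ = +1.8898, Δψ = -1.6698, q = Δφ/Δψ = 0.7586 → d_rh = R√(Δφ²+q²Δλ²) = 12175.4 km
Excess = (12175.4 − 11451.7) / 11451.7 = 723.7 / 11451.7 = 6.32% ≈ 6.3%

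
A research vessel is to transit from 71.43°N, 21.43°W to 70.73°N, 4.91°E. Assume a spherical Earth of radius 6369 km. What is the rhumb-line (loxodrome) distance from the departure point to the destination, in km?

952 km

Rhumb course C = atan2(Δλ, Δψ) with Δψ = ln[tan(π/4+φ₂/2)/tan(π/4+φ₁/2)] = -0.0377, Δλ = +0.4597 → C = 94.69°
d = R·|Δφ| / |cos C| = 6369·0.01222 / 0.08170 = 952 km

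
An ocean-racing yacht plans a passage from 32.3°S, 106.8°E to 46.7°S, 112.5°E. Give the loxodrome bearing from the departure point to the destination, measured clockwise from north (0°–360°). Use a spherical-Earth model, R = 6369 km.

Δψ = ln[tan(π/4+φ₂/2)/tan(π/4+φ₁/2)] = -0.3278
Δλ = +0.0995 rad (taken the short way round)
course = atan2(Δλ, Δψ) = 163.12°

163.1°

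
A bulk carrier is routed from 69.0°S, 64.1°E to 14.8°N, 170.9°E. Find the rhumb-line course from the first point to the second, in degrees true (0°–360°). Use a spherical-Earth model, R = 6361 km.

43.8°

Meridional parts: M(φ₁)=-1.6856, M(φ₂)=+0.2612 → ΔM = +1.9468;  Δλ = +1.8640 rad
tan C = Δλ / ΔM = +0.9575 → C = 43.76°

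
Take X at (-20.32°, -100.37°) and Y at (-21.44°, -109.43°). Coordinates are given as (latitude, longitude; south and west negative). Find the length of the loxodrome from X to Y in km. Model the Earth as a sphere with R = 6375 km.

950 km

Rhumb course C = atan2(Δλ, Δψ) with Δψ = ln[tan(π/4+φ₂/2)/tan(π/4+φ₁/2)] = -0.0209, Δλ = -0.1581 → C = 262.46°
d = R·|Δφ| / |cos C| = 6375·0.01955 / 0.13117 = 950 km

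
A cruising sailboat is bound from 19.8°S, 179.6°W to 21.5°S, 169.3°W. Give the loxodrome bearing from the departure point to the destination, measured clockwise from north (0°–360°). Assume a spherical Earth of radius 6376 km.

Δψ = ln[tan(π/4+φ₂/2)/tan(π/4+φ₁/2)] = -0.0317
Δλ = +0.1798 rad (taken the short way round)
course = atan2(Δλ, Δψ) = 100.00°

100.0°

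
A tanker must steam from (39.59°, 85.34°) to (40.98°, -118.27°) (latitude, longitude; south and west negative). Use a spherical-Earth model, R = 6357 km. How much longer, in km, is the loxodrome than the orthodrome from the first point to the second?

2517 km

Great circle: cos σ = sin φ₁ sin φ₂ + cos φ₁ cos φ₂ cos Δλ,  σ = 1.6862 rad → d_gc = 10719.1 km
Rhumb line: Δψ = +0.0318, q = Δφ/Δψ = 0.7628, d_rh = R√(Δφ²+q²Δλ²) = 13236.5 km
Excess = 13236.5 − 10719.1 = 2517.4 ≈ 2517 km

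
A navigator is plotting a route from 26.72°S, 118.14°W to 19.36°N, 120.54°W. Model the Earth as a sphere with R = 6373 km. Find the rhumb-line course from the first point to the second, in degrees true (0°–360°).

357.1°

Δψ = ln[tan(π/4+φ₂/2)/tan(π/4+φ₁/2)] = +0.8288
Δλ = -0.0419 rad (taken the short way round)
course = atan2(Δλ, Δψ) = 357.11°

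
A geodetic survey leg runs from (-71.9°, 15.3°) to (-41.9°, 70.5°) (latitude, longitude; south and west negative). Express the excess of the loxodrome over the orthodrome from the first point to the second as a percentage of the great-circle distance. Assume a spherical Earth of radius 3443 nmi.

2.8%

Great circle: σ = 0.6970 rad → d_gc = Rσ = 2399.8 nmi
Rhumb: Δφ = +0.5236, Δλ = +0.9634, Δψ = +1.0303, q = Δφ/Δψ = 0.5082 → d_rh = R√(Δφ²+q²Δλ²) = 2468.1 nmi
Excess = (2468.1 − 2399.8) / 2399.8 = 68.3 / 2399.8 = 2.846% ≈ 2.8%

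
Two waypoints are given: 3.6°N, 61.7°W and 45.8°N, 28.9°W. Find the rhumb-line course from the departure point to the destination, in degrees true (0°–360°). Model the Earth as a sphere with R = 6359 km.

34.3°

Meridional parts: M(φ₁)=+0.0629, M(φ₂)=+0.9013 → ΔM = +0.8384;  Δλ = +0.5725 rad
tan C = Δλ / ΔM = +0.6828 → C = 34.33°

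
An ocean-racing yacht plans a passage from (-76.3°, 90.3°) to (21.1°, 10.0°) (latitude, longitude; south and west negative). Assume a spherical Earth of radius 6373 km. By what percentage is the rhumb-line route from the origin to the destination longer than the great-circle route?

3.2%

Great circle: σ = 1.8886 rad → d_gc = Rσ = 12036.3 km
Rhumb: Δφ = +1.7000, Δλ = -1.4015, Δψ = +2.4961, q = Δφ/Δψ = 0.6810 → d_rh = R√(Δφ²+q²Δλ²) = 12424.7 km
Excess = (12424.7 − 12036.3) / 12036.3 = 388.4 / 12036.3 = 3.23% ≈ 3.2%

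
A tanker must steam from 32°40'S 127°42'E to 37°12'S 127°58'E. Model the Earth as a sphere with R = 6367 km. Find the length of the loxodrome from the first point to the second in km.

504 km

Δψ = ln[tan(π/4+φ₂/2)/tan(π/4+φ₁/2)] = -0.0966;  Δφ = -0.0791 rad,  Δλ = +0.0047 rad
q = Δφ/Δψ = 0.8194
d = R·√(Δφ² + q²Δλ²) = 6367·0.07921 = 504 km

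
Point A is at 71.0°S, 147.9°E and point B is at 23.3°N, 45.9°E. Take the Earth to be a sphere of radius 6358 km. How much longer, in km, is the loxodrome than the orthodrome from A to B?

Great circle: cos σ = sin φ₁ sin φ₂ + cos φ₁ cos φ₂ cos Δλ,  σ = 2.0221 rad → d_gc = 12856.7 km
Rhumb line: Δψ = +2.2061, q = Δφ/Δψ = 0.7461, d_rh = R√(Δφ²+q²Δλ²) = 13446.5 km
Excess = 13446.5 − 12856.7 = 589.8 ≈ 590 km

590 km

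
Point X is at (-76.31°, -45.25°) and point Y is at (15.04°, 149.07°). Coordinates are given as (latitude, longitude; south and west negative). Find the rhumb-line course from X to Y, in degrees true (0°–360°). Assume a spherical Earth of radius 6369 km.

309.5°

Δψ = ln[tan(π/4+φ₂/2)/tan(π/4+φ₁/2)] = +2.3855
Δλ = -2.8917 rad (taken the short way round)
course = atan2(Δλ, Δψ) = 309.52°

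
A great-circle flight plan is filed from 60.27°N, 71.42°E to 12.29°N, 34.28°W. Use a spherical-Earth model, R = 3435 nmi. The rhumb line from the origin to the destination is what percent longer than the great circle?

7.1%

Great circle: σ = 1.5170 rad → d_gc = Rσ = 5211.06 nmi
Rhumb: Δφ = -0.8374, Δλ = -1.8448, Δψ = -1.1103, q = Δφ/Δψ = 0.7542 → d_rh = R√(Δφ²+q²Δλ²) = 5578.44 nmi
Excess = (5578.44 − 5211.06) / 5211.06 = 367.38 / 5211.06 = 7.05001% ≈ 7.1%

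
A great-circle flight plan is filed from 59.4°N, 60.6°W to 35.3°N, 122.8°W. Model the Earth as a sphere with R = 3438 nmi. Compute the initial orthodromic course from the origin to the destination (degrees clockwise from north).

267.3°

N = sin Δλ·cos φ₂ = -0.7219;  D = cos φ₁ sin φ₂ − sin φ₁ cos φ₂ cos Δλ = -0.0335
initial course = atan2(N, D) = 267.35°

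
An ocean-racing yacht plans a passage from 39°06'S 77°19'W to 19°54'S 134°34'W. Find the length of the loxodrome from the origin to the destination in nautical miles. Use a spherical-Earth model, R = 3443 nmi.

Rhumb course C = atan2(Δλ, Δψ) with Δψ = ln[tan(π/4+φ₂/2)/tan(π/4+φ₁/2)] = +0.3880, Δλ = -0.9992 → C = 291.22°
d = R·|Δφ| / |cos C| = 3443·0.33510 / 0.36199 = 3187 nmi

3187 nmi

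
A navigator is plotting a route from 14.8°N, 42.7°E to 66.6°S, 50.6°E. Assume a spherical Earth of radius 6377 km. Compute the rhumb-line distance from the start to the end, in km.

Rhumb course C = atan2(Δλ, Δψ) with Δψ = ln[tan(π/4+φ₂/2)/tan(π/4+φ₁/2)] = -1.8358, Δλ = +0.1379 → C = 175.70°
d = R·|Δφ| / |cos C| = 6377·1.42070 / 0.99719 = 9085 km

9085 km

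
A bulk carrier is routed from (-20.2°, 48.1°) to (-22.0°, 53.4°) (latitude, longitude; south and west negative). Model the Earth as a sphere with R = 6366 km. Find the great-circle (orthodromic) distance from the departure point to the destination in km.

585 km

Haversine: a = sin²(Δφ/2)+cos φ₁ cos φ₂ sin²(Δλ/2) = 0.00211;  σ = 2·atan2(√a,√(1−a))
σ = 5.262° → d = Rσ = 6366·0.09183 = 585 km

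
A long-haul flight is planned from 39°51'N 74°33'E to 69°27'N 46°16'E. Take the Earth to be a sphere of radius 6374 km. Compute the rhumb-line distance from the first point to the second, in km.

3712 km

Rhumb course C = atan2(Δλ, Δψ) with Δψ = ln[tan(π/4+φ₂/2)/tan(π/4+φ₁/2)] = +0.9482, Δλ = -0.4936 → C = 332.50°
d = R·|Δφ| / |cos C| = 6374·0.51662 / 0.88700 = 3712 km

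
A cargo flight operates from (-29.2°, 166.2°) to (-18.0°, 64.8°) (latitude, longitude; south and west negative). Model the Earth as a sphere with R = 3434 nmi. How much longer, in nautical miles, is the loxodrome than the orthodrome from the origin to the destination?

157 nmi

Great circle: cos σ = sin φ₁ sin φ₂ + cos φ₁ cos φ₂ cos Δλ,  σ = 1.5841 rad → d_gc = 5439.9 nmi
Rhumb line: Δψ = +0.2138, q = Δφ/Δψ = 0.9143, d_rh = R√(Δφ²+q²Δλ²) = 5597.2 nmi
Excess = 5597.2 − 5439.9 = 157.3 ≈ 157 nmi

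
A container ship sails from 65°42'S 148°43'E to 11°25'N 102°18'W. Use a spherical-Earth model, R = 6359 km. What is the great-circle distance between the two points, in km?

12004 km

cos σ = sin φ₁ sin φ₂ + cos φ₁ cos φ₂ cos Δλ
      = sin(-65.70°)sin(11.42°) + cos(-65.70°)cos(11.42°)cos(108.98°) = -0.3116
σ = 108.157° → d = Rσ = 6359·1.88769 = 12004 km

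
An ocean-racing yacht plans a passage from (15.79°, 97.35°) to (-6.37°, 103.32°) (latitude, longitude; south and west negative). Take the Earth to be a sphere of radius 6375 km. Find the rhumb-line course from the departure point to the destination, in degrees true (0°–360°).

Δψ = ln[tan(π/4+φ₂/2)/tan(π/4+φ₁/2)] = -0.3906
Δλ = +0.1042 rad (taken the short way round)
course = atan2(Δλ, Δψ) = 165.06°

165.1°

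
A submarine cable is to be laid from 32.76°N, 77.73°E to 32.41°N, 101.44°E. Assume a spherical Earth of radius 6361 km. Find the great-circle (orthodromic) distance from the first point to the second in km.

cos σ = sin φ₁ sin φ₂ + cos φ₁ cos φ₂ cos Δλ
      = sin(32.76°)sin(32.41°) + cos(32.76°)cos(32.41°)cos(23.71°) = 0.9401
σ = 19.939° → d = Rσ = 6361·0.34800 = 2214 km

2214 km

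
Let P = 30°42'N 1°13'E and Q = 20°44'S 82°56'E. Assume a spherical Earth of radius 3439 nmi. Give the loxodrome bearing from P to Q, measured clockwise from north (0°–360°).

Meridional parts: M(φ₁)=+0.5635, M(φ₂)=-0.3700 → ΔM = -0.9335;  Δλ = +1.4262 rad
tan C = Δλ / ΔM = -1.5278 → C = 123.21°

123.2°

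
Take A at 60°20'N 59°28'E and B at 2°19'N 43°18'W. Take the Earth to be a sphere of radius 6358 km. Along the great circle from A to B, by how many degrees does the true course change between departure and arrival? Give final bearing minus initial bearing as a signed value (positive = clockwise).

-73.3°

At departure: θ₁ = atan2(sin Δλ cos φ₂, cos φ₁ sin φ₂ − sin φ₁ cos φ₂ cos Δλ) = 282.27°
At arrival: θ₂ = atan2(sin Δλ cos φ₁, −cos φ₂ sin φ₁ + sin φ₂ cos φ₁ cos Δλ) = 208.95°
Δθ = θ₂ − θ₁ = -73.3°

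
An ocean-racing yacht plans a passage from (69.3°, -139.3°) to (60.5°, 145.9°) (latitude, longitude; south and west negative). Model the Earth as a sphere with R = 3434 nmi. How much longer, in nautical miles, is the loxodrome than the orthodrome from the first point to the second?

Great circle: cos σ = sin φ₁ sin φ₂ + cos φ₁ cos φ₂ cos Δλ,  σ = 0.5359 rad → d_gc = 1840.3 nmi
Rhumb line: Δψ = -0.3657, q = Δφ/Δψ = 0.4199, d_rh = R√(Δφ²+q²Δλ²) = 1955.1 nmi
Excess = 1955.1 − 1840.3 = 114.8 ≈ 115 nmi

115 nmi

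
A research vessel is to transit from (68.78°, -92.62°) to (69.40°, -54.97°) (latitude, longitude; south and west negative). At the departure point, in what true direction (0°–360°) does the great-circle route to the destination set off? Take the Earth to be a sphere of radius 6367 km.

θ = atan2( sin Δλ·cos φ₂ ,  cos φ₁ sin φ₂ − sin φ₁ cos φ₂ cos Δλ )
  = atan2(+0.2149, +0.0791) = 69.79°

69.8°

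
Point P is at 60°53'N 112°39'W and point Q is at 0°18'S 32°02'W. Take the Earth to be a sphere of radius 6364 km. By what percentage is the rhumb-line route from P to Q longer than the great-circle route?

3.0%

Great circle: σ = 1.4960 rad → d_gc = Rσ = 9520.3 km
Rhumb: Δφ = -1.0679, Δλ = +1.4070, Δψ = -1.3534, q = Δφ/Δψ = 0.7890 → d_rh = R√(Δφ²+q²Δλ²) = 9802.8 km
Excess = (9802.8 − 9520.3) / 9520.3 = 282.5 / 9520.3 = 2.97% ≈ 3.0%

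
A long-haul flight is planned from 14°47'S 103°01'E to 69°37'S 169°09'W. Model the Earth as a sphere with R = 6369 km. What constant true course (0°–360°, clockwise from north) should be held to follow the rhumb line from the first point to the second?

133.5°

Δψ = ln[tan(π/4+φ₂/2)/tan(π/4+φ₁/2)] = -1.4551
Δλ = +1.5330 rad (taken the short way round)
course = atan2(Δλ, Δψ) = 133.51°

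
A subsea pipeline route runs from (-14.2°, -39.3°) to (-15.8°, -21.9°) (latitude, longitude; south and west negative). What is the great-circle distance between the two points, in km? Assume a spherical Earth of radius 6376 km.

Haversine: a = sin²(Δφ/2)+cos φ₁ cos φ₂ sin²(Δλ/2) = 0.02154;  σ = 2·atan2(√a,√(1−a))
σ = 16.878° → d = Rσ = 6376·0.29458 = 1878 km

1878 km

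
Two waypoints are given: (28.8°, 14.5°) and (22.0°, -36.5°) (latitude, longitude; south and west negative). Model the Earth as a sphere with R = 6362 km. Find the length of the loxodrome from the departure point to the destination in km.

Rhumb course C = atan2(Δλ, Δψ) with Δψ = ln[tan(π/4+φ₂/2)/tan(π/4+φ₁/2)] = -0.1315, Δλ = -0.8901 → C = 261.60°
d = R·|Δφ| / |cos C| = 6362·0.11868 / 0.14614 = 5167 km

5167 km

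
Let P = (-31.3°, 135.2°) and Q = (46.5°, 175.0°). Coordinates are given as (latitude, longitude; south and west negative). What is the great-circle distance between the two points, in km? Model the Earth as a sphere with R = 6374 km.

cos σ = sin φ₁ sin φ₂ + cos φ₁ cos φ₂ cos Δλ
      = sin(-31.30°)sin(46.50°) + cos(-31.30°)cos(46.50°)cos(39.80°) = 0.0750
σ = 85.697° → d = Rσ = 6374·1.49569 = 9534 km

9534 km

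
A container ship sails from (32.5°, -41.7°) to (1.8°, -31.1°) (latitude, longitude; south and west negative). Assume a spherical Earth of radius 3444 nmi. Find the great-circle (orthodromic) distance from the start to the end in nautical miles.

Haversine: a = sin²(Δφ/2)+cos φ₁ cos φ₂ sin²(Δλ/2) = 0.07727;  σ = 2·atan2(√a,√(1−a))
σ = 32.278° → d = Rσ = 3444·0.56336 = 1940 nmi

1940 nmi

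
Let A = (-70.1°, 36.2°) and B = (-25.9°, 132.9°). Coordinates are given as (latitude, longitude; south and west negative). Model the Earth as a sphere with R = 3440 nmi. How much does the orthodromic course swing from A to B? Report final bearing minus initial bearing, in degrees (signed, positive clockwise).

-84.1°

Initial bearing θ₁ = atan2(sin Δλ cos φ₂, cos φ₁ sin φ₂ − sin φ₁ cos φ₂ cos Δλ) = 105.48°
Final bearing θ₂ = (initial bearing from the destination back to the start) + 180° = 21.39°
Δθ = θ₂ − θ₁ = -84.1°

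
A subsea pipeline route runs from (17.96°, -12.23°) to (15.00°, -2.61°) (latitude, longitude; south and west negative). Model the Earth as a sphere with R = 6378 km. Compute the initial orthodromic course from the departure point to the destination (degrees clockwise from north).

106.4°

θ = atan2( sin Δλ·cos φ₂ ,  cos φ₁ sin φ₂ − sin φ₁ cos φ₂ cos Δλ )
  = atan2(+0.1614, -0.0475) = 106.38°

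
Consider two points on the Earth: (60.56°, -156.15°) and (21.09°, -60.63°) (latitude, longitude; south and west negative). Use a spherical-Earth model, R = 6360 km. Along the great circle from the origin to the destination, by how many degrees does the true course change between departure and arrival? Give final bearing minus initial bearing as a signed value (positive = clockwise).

+74.8°

At departure: θ₁ = atan2(sin Δλ cos φ₂, cos φ₁ sin φ₂ − sin φ₁ cos φ₂ cos Δλ) = 74.64°
At arrival: θ₂ = atan2(sin Δλ cos φ₁, −cos φ₂ sin φ₁ + sin φ₂ cos φ₁ cos Δλ) = 149.47°
Δθ = θ₂ − θ₁ = +74.8°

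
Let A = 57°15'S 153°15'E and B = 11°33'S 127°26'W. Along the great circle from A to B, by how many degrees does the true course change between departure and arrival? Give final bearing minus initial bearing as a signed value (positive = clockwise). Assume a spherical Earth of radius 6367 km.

Initial bearing θ₁ = atan2(sin Δλ cos φ₂, cos φ₁ sin φ₂ − sin φ₁ cos φ₂ cos Δλ) = 87.36°
Final bearing θ₂ = (initial bearing from the destination back to the start) + 180° = 33.47°
Δθ = θ₂ − θ₁ = -53.9°

-53.9°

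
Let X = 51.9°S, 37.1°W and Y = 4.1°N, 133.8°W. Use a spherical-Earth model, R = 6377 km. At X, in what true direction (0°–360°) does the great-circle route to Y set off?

N = sin Δλ·cos φ₂ = -0.9906;  D = cos φ₁ sin φ₂ − sin φ₁ cos φ₂ cos Δλ = -0.0475
initial course = atan2(N, D) = 267.26°

267.3°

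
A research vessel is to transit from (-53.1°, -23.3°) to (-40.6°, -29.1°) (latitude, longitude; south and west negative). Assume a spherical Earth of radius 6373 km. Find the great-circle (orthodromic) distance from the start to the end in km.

1457 km

Haversine: a = sin²(Δφ/2)+cos φ₁ cos φ₂ sin²(Δλ/2) = 0.01302;  σ = 2·atan2(√a,√(1−a))
σ = 13.103° → d = Rσ = 6373·0.22870 = 1457 km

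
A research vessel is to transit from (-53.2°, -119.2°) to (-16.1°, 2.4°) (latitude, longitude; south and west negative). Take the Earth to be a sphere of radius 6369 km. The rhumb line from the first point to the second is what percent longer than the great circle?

Great circle: σ = 1.6504 rad → d_gc = Rσ = 10511.4 km
Rhumb: Δφ = +0.6475, Δλ = +2.1223, Δψ = +0.8159, q = Δφ/Δψ = 0.7936 → d_rh = R√(Δφ²+q²Δλ²) = 11493.2 km
Excess = (11493.2 − 10511.4) / 10511.4 = 981.8 / 10511.4 = 9.34% ≈ 9.3%

9.3%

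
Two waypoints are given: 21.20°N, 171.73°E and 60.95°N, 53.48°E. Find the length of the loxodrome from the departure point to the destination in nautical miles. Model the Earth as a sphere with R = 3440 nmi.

5602 nmi

Δψ = ln[tan(π/4+φ₂/2)/tan(π/4+φ₁/2)] = +0.9719;  Δφ = +0.6938 rad,  Δλ = -2.0639 rad
q = Δφ/Δψ = 0.7139
d = R·√(Δφ² + q²Δλ²) = 3440·1.62848 = 5602 nmi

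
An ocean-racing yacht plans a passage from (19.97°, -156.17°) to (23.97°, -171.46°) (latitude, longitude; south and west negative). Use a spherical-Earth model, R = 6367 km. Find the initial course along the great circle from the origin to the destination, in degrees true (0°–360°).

θ = atan2( sin Δλ·cos φ₂ ,  cos φ₁ sin φ₂ − sin φ₁ cos φ₂ cos Δλ )
  = atan2(-0.2410, +0.0808) = 288.54°

288.5°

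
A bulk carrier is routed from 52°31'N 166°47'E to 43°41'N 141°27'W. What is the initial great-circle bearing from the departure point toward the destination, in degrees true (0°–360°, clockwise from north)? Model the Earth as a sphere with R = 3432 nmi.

83.5°

N = sin Δλ·cos φ₂ = +0.5680;  D = cos φ₁ sin φ₂ − sin φ₁ cos φ₂ cos Δλ = +0.0652
initial course = atan2(N, D) = 83.46°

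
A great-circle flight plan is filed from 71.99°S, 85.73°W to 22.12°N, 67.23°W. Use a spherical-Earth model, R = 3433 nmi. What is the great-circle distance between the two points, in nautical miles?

cos σ = sin φ₁ sin φ₂ + cos φ₁ cos φ₂ cos Δλ
      = sin(-71.99°)sin(22.12°) + cos(-71.99°)cos(22.12°)cos(18.50°) = -0.0865
σ = 94.961° → d = Rσ = 3433·1.65738 = 5690 nmi

5690 nmi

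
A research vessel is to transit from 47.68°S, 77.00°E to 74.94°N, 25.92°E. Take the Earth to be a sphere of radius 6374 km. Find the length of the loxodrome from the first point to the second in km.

14241 km

Δψ = ln[tan(π/4+φ₂/2)/tan(π/4+φ₁/2)] = +2.9727;  Δφ = +2.1401 rad,  Δλ = -0.8915 rad
q = Δφ/Δψ = 0.7199
d = R·√(Δφ² + q²Δλ²) = 6374·2.23429 = 14241 km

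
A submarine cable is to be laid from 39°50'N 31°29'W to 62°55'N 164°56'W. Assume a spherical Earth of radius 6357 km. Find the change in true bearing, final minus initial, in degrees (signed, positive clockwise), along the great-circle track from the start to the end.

Initial bearing θ₁ = atan2(sin Δλ cos φ₂, cos φ₁ sin φ₂ − sin φ₁ cos φ₂ cos Δλ) = 339.51°
Final bearing θ₂ = (initial bearing from the destination back to the start) + 180° = 216.20°
Δθ = θ₂ − θ₁ = -123.3°

-123.3°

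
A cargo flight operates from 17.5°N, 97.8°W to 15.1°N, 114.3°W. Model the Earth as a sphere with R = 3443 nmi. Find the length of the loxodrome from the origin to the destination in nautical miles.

962 nmi

Rhumb course C = atan2(Δλ, Δψ) with Δψ = ln[tan(π/4+φ₂/2)/tan(π/4+φ₁/2)] = -0.0436, Δλ = -0.2880 → C = 261.38°
d = R·|Δφ| / |cos C| = 3443·0.04189 / 0.14985 = 962 nmi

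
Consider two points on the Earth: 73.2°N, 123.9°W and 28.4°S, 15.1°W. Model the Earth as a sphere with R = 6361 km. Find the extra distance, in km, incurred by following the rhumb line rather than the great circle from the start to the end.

715 km

Great circle: cos σ = sin φ₁ sin φ₂ + cos φ₁ cos φ₂ cos Δλ,  σ = 2.1380 rad → d_gc = 13599.7 km
Rhumb line: Δψ = -2.4301, q = Δφ/Δψ = 0.7297, d_rh = R√(Δφ²+q²Δλ²) = 14315.0 km
Excess = 14315.0 − 13599.7 = 715.3 ≈ 715 km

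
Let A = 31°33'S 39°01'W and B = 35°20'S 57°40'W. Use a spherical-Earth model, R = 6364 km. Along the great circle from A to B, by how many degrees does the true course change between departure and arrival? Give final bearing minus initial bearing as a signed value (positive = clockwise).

+10.3°

Initial bearing θ₁ = atan2(sin Δλ cos φ₂, cos φ₁ sin φ₂ − sin φ₁ cos φ₂ cos Δλ) = 251.28°
Final bearing θ₂ = (initial bearing from the destination back to the start) + 180° = 261.63°
Δθ = θ₂ − θ₁ = +10.3°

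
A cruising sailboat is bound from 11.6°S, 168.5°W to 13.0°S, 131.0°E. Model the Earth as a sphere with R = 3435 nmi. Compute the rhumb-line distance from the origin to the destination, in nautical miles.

Δψ = ln[tan(π/4+φ₂/2)/tan(π/4+φ₁/2)] = -0.0250;  Δφ = -0.0244 rad,  Δλ = -1.0559 rad
q = Δφ/Δψ = 0.9770
d = R·√(Δφ² + q²Δλ²) = 3435·1.03195 = 3545 nmi

3545 nmi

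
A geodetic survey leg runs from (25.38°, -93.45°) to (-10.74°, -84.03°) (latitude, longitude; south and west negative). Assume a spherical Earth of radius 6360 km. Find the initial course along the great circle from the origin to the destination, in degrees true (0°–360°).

164.6°

θ = atan2( sin Δλ·cos φ₂ ,  cos φ₁ sin φ₂ − sin φ₁ cos φ₂ cos Δλ )
  = atan2(+0.1608, -0.5838) = 164.60°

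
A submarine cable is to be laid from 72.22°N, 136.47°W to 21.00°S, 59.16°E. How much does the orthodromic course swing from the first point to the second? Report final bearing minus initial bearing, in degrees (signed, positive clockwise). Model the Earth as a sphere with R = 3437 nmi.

Initial bearing θ₁ = atan2(sin Δλ cos φ₂, cos φ₁ sin φ₂ − sin φ₁ cos φ₂ cos Δλ) = 341.38°
Final bearing θ₂ = (initial bearing from the destination back to the start) + 180° = 185.99°
Δθ = θ₂ − θ₁ = -155.4°

-155.4°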